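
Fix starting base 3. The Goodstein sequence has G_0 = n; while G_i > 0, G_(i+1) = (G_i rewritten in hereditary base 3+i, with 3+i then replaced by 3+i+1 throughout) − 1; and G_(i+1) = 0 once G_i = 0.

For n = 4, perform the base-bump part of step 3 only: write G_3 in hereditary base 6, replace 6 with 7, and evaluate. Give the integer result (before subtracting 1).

3

(0) 4|_3 = 3 + 1 ↦ 4 + 1|_4 = 5 ⇒ 4
(1) 4|_4 = 4 ↦ 5|_5 = 5 ⇒ 4
(2) 4|_5 = 4 ↦ 4|_6 = 4 ⇒ 3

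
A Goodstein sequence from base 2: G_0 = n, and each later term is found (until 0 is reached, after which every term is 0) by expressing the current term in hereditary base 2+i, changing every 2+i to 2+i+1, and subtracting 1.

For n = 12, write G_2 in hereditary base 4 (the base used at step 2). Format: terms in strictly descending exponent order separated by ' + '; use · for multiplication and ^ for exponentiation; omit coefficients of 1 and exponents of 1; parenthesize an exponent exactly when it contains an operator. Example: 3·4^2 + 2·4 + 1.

G_0 = 12. HB_2(12) = 2^(2 + 1) + 2^2. Bump = 108. G_1 = 107.
G_1 = 107. HB_3(107) = 3^(3 + 1) + 2·3^2 + 2·3 + 2. Bump = 1066. G_2 = 1065.
G_2 = 1065. HB_4(1065) = 4^(4 + 1) + 2·4^2 + 2·4 + 1. Bump = 15686. G_3 = 15685.

4^(4 + 1) + 2·4^2 + 2·4 + 1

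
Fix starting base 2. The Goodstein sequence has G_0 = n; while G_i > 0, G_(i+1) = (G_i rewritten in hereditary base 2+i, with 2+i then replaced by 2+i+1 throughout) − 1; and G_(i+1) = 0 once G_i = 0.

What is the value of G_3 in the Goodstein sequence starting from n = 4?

G_0 = 4. HB_2(4) = 2^2. Bump = 27. G_1 = 26.
G_1 = 26. HB_3(26) = 2·3^2 + 2·3 + 2. Bump = 42. G_2 = 41.
G_2 = 41. HB_4(41) = 2·4^2 + 2·4 + 1. Bump = 61. G_3 = 60.
G_3 = 60. HB_5(60) = 2·5^2 + 2·5. Bump = 84. G_4 = 83.

60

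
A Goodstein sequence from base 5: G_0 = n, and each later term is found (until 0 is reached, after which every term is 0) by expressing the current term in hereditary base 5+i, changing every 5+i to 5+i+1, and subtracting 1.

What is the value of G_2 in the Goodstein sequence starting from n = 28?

50

i=0: 28 = 5^2 + 3 (b=5); 5→6: 6^2 + 3 = 39; 39−1 = 38
i=1: 38 = 6^2 + 2 (b=6); 6→7: 7^2 + 2 = 51; 51−1 = 50
i=2: 50 = 7^2 + 1 (b=7); 7→8: 8^2 + 1 = 65; 65−1 = 64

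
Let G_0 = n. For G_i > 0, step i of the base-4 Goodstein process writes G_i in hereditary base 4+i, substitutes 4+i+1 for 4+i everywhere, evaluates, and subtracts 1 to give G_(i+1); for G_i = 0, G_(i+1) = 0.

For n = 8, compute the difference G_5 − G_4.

[0] 8 ≡ 2·4 (base 4). Lift 5: 10. −1: 9.
[1] 9 ≡ 5 + 4 (base 5). Lift 6: 10. −1: 9.
[2] 9 ≡ 6 + 3 (base 6). Lift 7: 10. −1: 9.
[3] 9 ≡ 7 + 2 (base 7). Lift 8: 10. −1: 9.
[4] 9 ≡ 8 + 1 (base 8). Lift 9: 10. −1: 9.

0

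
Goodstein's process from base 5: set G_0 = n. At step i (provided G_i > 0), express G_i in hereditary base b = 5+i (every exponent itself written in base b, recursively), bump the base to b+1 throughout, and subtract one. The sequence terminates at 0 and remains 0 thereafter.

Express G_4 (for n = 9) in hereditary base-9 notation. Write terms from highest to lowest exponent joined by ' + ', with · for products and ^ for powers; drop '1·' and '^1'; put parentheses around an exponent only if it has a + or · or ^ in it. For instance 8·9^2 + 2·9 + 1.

9 —HB5→ 5 + 4 —bump→ 6 + 4 = 10 —(−1)→ 9
9 —HB6→ 6 + 3 —bump→ 7 + 3 = 10 —(−1)→ 9
9 —HB7→ 7 + 2 —bump→ 8 + 2 = 10 —(−1)→ 9
9 —HB8→ 8 + 1 —bump→ 9 + 1 = 10 —(−1)→ 9
9 —HB9→ 9 —bump→ 10 = 10 —(−1)→ 9

9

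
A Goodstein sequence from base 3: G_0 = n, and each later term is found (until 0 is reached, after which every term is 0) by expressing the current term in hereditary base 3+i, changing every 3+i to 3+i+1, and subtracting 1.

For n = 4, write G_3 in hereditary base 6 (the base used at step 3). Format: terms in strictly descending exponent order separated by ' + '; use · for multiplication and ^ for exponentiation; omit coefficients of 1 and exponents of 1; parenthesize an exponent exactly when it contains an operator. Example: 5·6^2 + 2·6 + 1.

3

G_0 = 4. HB_3(4) = 3 + 1. Bump = 5. G_1 = 4.
G_1 = 4. HB_4(4) = 4. Bump = 5. G_2 = 4.
G_2 = 4. HB_5(4) = 4. Bump = 4. G_3 = 3.
G_3 = 3. HB_6(3) = 3. Bump = 3. G_4 = 2.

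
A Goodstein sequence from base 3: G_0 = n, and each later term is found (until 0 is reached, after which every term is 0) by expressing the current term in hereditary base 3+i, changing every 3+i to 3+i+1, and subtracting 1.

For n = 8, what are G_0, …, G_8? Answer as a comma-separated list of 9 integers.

G_0=8  [base 3] 2·3 + 2  →[3↦4]→  2·4 + 2 = 10  −1 ⇒ G_1=9
G_1=9  [base 4] 2·4 + 1  →[4↦5]→  2·5 + 1 = 11  −1 ⇒ G_2=10
G_2=10  [base 5] 2·5  →[5↦6]→  2·6 = 12  −1 ⇒ G_3=11
G_3=11  [base 6] 6 + 5  →[6↦7]→  7 + 5 = 12  −1 ⇒ G_4=11
G_4=11  [base 7] 7 + 4  →[7↦8]→  8 + 4 = 12  −1 ⇒ G_5=11
G_5=11  [base 8] 8 + 3  →[8↦9]→  9 + 3 = 12  −1 ⇒ G_6=11
G_6=11  [base 9] 9 + 2  →[9↦10]→  10 + 2 = 12  −1 ⇒ G_7=11
G_7=11  [base 10] 10 + 1  →[10↦11]→  11 + 1 = 12  −1 ⇒ G_8=11

8, 9, 10, 11, 11, 11, 11, 11, 11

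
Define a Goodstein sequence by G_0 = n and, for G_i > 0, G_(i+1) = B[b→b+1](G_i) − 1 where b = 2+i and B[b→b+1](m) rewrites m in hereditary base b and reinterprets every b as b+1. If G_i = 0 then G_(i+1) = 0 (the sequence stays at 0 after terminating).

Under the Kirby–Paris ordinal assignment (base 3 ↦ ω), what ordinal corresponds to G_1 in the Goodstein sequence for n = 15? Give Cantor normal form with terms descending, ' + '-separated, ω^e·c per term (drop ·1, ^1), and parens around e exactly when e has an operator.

G_0=15  [base 2] 2^(2 + 1) + 2^2 + 2 + 1  →[2↦3]→  3^(3 + 1) + 3^3 + 3 + 1 = 112  −1 ⇒ G_1=111
G_1=111  [base 3] 3^(3 + 1) + 3^3 + 3  →[3↦4]→  4^(4 + 1) + 4^4 + 4 = 1284  −1 ⇒ G_2=1283

ω^(ω + 1) + ω^ω + ω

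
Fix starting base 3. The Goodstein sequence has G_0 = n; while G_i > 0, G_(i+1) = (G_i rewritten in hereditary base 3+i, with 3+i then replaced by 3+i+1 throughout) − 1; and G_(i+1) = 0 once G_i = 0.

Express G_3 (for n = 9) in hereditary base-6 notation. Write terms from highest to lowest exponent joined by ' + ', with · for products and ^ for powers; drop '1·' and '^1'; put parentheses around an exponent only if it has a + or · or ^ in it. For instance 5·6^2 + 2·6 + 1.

3·6 + 1

(0) 9|_3 = 3^2 ↦ 4^2|_4 = 16 ⇒ 15
(1) 15|_4 = 3·4 + 3 ↦ 3·5 + 3|_5 = 18 ⇒ 17
(2) 17|_5 = 3·5 + 2 ↦ 3·6 + 2|_6 = 20 ⇒ 19
(3) 19|_6 = 3·6 + 1 ↦ 3·7 + 1|_7 = 22 ⇒ 21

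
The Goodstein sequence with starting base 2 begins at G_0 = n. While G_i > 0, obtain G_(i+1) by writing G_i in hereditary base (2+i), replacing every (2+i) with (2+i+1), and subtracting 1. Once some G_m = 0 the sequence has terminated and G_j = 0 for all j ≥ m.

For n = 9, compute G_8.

G_0=9  [base 2] 2^(2 + 1) + 1  →[2↦3]→  3^(3 + 1) + 1 = 82  −1 ⇒ G_1=81
G_1=81  [base 3] 3^(3 + 1)  →[3↦4]→  4^(4 + 1) = 1024  −1 ⇒ G_2=1023
G_2=1023  [base 4] 3·4^4 + 3·4^3 + 3·4^2 + 3·4 + 3  →[4↦5]→  3·5^5 + 3·5^3 + 3·5^2 + 3·5 + 3 = 9843  −1 ⇒ G_3=9842
G_3=9842  [base 5] 3·5^5 + 3·5^3 + 3·5^2 + 3·5 + 2  →[5↦6]→  3·6^6 + 3·6^3 + 3·6^2 + 3·6 + 2 = 140744  −1 ⇒ G_4=140743
G_4=140743  [base 6] 3·6^6 + 3·6^3 + 3·6^2 + 3·6 + 1  →[6↦7]→  3·7^7 + 3·7^3 + 3·7^2 + 3·7 + 1 = 2471827  −1 ⇒ G_5=2471826
G_5=2471826  [base 7] 3·7^7 + 3·7^3 + 3·7^2 + 3·7  →[7↦8]→  3·8^8 + 3·8^3 + 3·8^2 + 3·8 = 50333400  −1 ⇒ G_6=50333399
G_6=50333399  [base 8] 3·8^8 + 3·8^3 + 3·8^2 + 2·8 + 7  →[8↦9]→  3·9^9 + 3·9^3 + 3·9^2 + 2·9 + 7 = 1162263922  −1 ⇒ G_7=1162263921
G_7=1162263921  [base 9] 3·9^9 + 3·9^3 + 3·9^2 + 2·9 + 6  →[9↦10]→  3·10^10 + 3·10^3 + 3·10^2 + 2·10 + 6 = 30000003326  −1 ⇒ G_8=30000003325

30000003325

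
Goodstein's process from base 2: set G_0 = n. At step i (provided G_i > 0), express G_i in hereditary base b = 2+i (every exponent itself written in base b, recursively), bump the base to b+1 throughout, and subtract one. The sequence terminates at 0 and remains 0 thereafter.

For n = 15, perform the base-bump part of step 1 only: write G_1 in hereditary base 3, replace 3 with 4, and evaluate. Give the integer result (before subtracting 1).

1284

G_0 = 15. HB_2(15) = 2^(2 + 1) + 2^2 + 2 + 1. Bump = 112. G_1 = 111.
G_1 = 111. HB_3(111) = 3^(3 + 1) + 3^3 + 3. Bump = 1284. G_2 = 1283.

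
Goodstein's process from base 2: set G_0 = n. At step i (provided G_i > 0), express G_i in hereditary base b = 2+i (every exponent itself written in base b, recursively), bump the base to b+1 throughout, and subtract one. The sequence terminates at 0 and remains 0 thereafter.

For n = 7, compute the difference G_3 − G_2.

7 —HB2→ 2^2 + 2 + 1 —bump→ 3^3 + 3 + 1 = 31 —(−1)→ 30
30 —HB3→ 3^3 + 3 —bump→ 4^4 + 4 = 260 —(−1)→ 259
259 —HB4→ 4^4 + 3 —bump→ 5^5 + 3 = 3128 —(−1)→ 3127

2868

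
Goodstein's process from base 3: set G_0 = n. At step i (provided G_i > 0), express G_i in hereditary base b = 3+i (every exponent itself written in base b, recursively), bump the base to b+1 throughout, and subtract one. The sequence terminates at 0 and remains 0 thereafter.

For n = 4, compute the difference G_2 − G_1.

4 —HB3→ 3 + 1 —bump→ 4 + 1 = 5 —(−1)→ 4
4 —HB4→ 4 —bump→ 5 = 5 —(−1)→ 4

0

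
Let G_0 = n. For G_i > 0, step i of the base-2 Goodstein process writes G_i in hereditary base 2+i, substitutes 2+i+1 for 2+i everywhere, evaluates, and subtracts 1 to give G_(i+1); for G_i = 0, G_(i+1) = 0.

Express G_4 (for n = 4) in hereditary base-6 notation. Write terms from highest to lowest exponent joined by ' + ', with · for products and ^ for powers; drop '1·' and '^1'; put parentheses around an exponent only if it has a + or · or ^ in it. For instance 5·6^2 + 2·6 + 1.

i=0: 4 = 2^2 (b=2); 2→3: 3^3 = 27; 27−1 = 26
i=1: 26 = 2·3^2 + 2·3 + 2 (b=3); 3→4: 2·4^2 + 2·4 + 2 = 42; 42−1 = 41
i=2: 41 = 2·4^2 + 2·4 + 1 (b=4); 4→5: 2·5^2 + 2·5 + 1 = 61; 61−1 = 60
i=3: 60 = 2·5^2 + 2·5 (b=5); 5→6: 2·6^2 + 2·6 = 84; 84−1 = 83
i=4: 83 = 2·6^2 + 6 + 5 (b=6); 6→7: 2·7^2 + 7 + 5 = 110; 110−1 = 109

2·6^2 + 6 + 5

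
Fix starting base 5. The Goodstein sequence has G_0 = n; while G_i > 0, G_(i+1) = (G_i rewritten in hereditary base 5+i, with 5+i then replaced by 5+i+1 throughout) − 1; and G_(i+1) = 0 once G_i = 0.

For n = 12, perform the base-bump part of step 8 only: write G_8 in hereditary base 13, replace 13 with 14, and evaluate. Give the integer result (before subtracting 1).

16

base 5: 12 = 2·5 + 2; at 6: 2·6 + 2 = 14; next = 13
base 6: 13 = 2·6 + 1; at 7: 2·7 + 1 = 15; next = 14
base 7: 14 = 2·7; at 8: 2·8 = 16; next = 15
base 8: 15 = 8 + 7; at 9: 9 + 7 = 16; next = 15
base 9: 15 = 9 + 6; at 10: 10 + 6 = 16; next = 15
base 10: 15 = 10 + 5; at 11: 11 + 5 = 16; next = 15
base 11: 15 = 11 + 4; at 12: 12 + 4 = 16; next = 15
base 12: 15 = 12 + 3; at 13: 13 + 3 = 16; next = 15
base 13: 15 = 13 + 2; at 14: 14 + 2 = 16; next = 15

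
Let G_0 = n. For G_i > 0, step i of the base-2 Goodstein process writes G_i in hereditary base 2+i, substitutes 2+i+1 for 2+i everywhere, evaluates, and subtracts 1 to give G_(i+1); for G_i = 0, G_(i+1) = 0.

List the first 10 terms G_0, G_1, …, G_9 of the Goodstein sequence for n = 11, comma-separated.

[0] 11 ≡ 2^(2 + 1) + 2 + 1 (base 2). Lift 3: 85. −1: 84.
[1] 84 ≡ 3^(3 + 1) + 3 (base 3). Lift 4: 1028. −1: 1027.
[2] 1027 ≡ 4^(4 + 1) + 3 (base 4). Lift 5: 15628. −1: 15627.
[3] 15627 ≡ 5^(5 + 1) + 2 (base 5). Lift 6: 279938. −1: 279937.
[4] 279937 ≡ 6^(6 + 1) + 1 (base 6). Lift 7: 5764802. −1: 5764801.
[5] 5764801 ≡ 7^(7 + 1) (base 7). Lift 8: 134217728. −1: 134217727.
[6] 134217727 ≡ 7·8^8 + 7·8^7 + 7·8^6 + 7·8^5 + 7·8^4 + 7·8^3 + 7·8^2 + 7·8 + 7 (base 8). Lift 9: 2749609303. −1: 2749609302.
[7] 2749609302 ≡ 7·9^9 + 7·9^7 + 7·9^6 + 7·9^5 + 7·9^4 + 7·9^3 + 7·9^2 + 7·9 + 6 (base 9). Lift 10: 70077777776. −1: 70077777775.
[8] 70077777775 ≡ 7·10^10 + 7·10^7 + 7·10^6 + 7·10^5 + 7·10^4 + 7·10^3 + 7·10^2 + 7·10 + 5 (base 10). Lift 11: 1997331745491. −1: 1997331745490.

11, 84, 1027, 15627, 279937, 5764801, 134217727, 2749609302, 70077777775, 1997331745490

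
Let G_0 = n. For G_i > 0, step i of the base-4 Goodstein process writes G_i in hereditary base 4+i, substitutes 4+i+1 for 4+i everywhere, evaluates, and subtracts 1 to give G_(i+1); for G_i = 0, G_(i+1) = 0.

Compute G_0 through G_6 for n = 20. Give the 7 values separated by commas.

20, 29, 39, 51, 65, 81, 99

i=0: 20 = 4^2 + 4 (b=4); 4→5: 5^2 + 5 = 30; 30−1 = 29
i=1: 29 = 5^2 + 4 (b=5); 5→6: 6^2 + 4 = 40; 40−1 = 39
i=2: 39 = 6^2 + 3 (b=6); 6→7: 7^2 + 3 = 52; 52−1 = 51
i=3: 51 = 7^2 + 2 (b=7); 7→8: 8^2 + 2 = 66; 66−1 = 65
i=4: 65 = 8^2 + 1 (b=8); 8→9: 9^2 + 1 = 82; 82−1 = 81
i=5: 81 = 9^2 (b=9); 9→10: 10^2 = 100; 100−1 = 99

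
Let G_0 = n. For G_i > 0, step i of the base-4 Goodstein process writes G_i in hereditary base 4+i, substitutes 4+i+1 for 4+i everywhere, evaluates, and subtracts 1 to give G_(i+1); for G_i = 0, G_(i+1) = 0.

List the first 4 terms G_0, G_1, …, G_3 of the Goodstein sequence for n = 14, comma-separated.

14, 16, 18, 20

G_0 = 14. HB_4(14) = 3·4 + 2. Bump = 17. G_1 = 16.
G_1 = 16. HB_5(16) = 3·5 + 1. Bump = 19. G_2 = 18.
G_2 = 18. HB_6(18) = 3·6. Bump = 21. G_3 = 20.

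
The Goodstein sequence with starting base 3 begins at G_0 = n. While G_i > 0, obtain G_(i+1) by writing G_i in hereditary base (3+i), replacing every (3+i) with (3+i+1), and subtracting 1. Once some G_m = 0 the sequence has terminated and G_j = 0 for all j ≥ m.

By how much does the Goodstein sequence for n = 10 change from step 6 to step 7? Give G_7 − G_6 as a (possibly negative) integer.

base 3: 10 = 3^2 + 1; at 4: 4^2 + 1 = 17; next = 16
base 4: 16 = 4^2; at 5: 5^2 = 25; next = 24
base 5: 24 = 4·5 + 4; at 6: 4·6 + 4 = 28; next = 27
base 6: 27 = 4·6 + 3; at 7: 4·7 + 3 = 31; next = 30
base 7: 30 = 4·7 + 2; at 8: 4·8 + 2 = 34; next = 33
base 8: 33 = 4·8 + 1; at 9: 4·9 + 1 = 37; next = 36
base 9: 36 = 4·9; at 10: 4·10 = 40; next = 39

3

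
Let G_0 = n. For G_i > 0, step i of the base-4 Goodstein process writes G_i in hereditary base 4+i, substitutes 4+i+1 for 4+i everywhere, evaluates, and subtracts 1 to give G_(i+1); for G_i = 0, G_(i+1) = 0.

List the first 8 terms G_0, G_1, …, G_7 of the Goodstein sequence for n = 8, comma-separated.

base 4: 8 = 2·4; at 5: 2·5 = 10; next = 9
base 5: 9 = 5 + 4; at 6: 6 + 4 = 10; next = 9
base 6: 9 = 6 + 3; at 7: 7 + 3 = 10; next = 9
base 7: 9 = 7 + 2; at 8: 8 + 2 = 10; next = 9
base 8: 9 = 8 + 1; at 9: 9 + 1 = 10; next = 9
base 9: 9 = 9; at 10: 10 = 10; next = 9
base 10: 9 = 9; at 11: 9 = 9; next = 8

8, 9, 9, 9, 9, 9, 9, 8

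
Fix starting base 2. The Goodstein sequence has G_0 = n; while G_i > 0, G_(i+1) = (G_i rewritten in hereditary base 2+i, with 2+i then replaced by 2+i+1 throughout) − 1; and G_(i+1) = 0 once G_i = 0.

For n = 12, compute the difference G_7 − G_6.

step 0: 12 = 2^(2 + 1) + 2^2; sub 3 for 2: 3^(3 + 1) + 3^3; = 108; G_1 = 108−1 = 107
step 1: 107 = 3^(3 + 1) + 2·3^2 + 2·3 + 2; sub 4 for 3: 4^(4 + 1) + 2·4^2 + 2·4 + 2; = 1066; G_2 = 1066−1 = 1065
step 2: 1065 = 4^(4 + 1) + 2·4^2 + 2·4 + 1; sub 5 for 4: 5^(5 + 1) + 2·5^2 + 2·5 + 1; = 15686; G_3 = 15686−1 = 15685
step 3: 15685 = 5^(5 + 1) + 2·5^2 + 2·5; sub 6 for 5: 6^(6 + 1) + 2·6^2 + 2·6; = 280020; G_4 = 280020−1 = 280019
step 4: 280019 = 6^(6 + 1) + 2·6^2 + 6 + 5; sub 7 for 6: 7^(7 + 1) + 2·7^2 + 7 + 5; = 5764911; G_5 = 5764911−1 = 5764910
step 5: 5764910 = 7^(7 + 1) + 2·7^2 + 7 + 4; sub 8 for 7: 8^(8 + 1) + 2·8^2 + 8 + 4; = 134217868; G_6 = 134217868−1 = 134217867
step 6: 134217867 = 8^(8 + 1) + 2·8^2 + 8 + 3; sub 9 for 8: 9^(9 + 1) + 2·9^2 + 9 + 3; = 3486784575; G_7 = 3486784575−1 = 3486784574

3352566707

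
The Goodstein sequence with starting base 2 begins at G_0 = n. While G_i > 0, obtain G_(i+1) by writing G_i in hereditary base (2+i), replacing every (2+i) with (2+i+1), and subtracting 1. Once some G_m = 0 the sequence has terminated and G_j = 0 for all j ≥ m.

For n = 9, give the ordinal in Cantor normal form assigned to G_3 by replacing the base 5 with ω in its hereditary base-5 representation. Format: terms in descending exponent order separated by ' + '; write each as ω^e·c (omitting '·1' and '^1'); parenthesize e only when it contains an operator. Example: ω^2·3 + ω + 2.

(0) 9|_2 = 2^(2 + 1) + 1 ↦ 3^(3 + 1) + 1|_3 = 82 ⇒ 81
(1) 81|_3 = 3^(3 + 1) ↦ 4^(4 + 1)|_4 = 1024 ⇒ 1023
(2) 1023|_4 = 3·4^4 + 3·4^3 + 3·4^2 + 3·4 + 3 ↦ 3·5^5 + 3·5^3 + 3·5^2 + 3·5 + 3|_5 = 9843 ⇒ 9842

ω^ω·3 + ω^3·3 + ω^2·3 + ω·3 + 2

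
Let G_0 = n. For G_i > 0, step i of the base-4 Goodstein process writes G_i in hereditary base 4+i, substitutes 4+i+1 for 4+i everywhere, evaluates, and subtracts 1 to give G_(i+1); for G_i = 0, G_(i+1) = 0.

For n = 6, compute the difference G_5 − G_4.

-1

G_0=6  [base 4] 4 + 2  →[4↦5]→  5 + 2 = 7  −1 ⇒ G_1=6
G_1=6  [base 5] 5 + 1  →[5↦6]→  6 + 1 = 7  −1 ⇒ G_2=6
G_2=6  [base 6] 6  →[6↦7]→  7 = 7  −1 ⇒ G_3=6
G_3=6  [base 7] 6  →[7↦8]→  6 = 6  −1 ⇒ G_4=5
G_4=5  [base 8] 5  →[8↦9]→  5 = 5  −1 ⇒ G_5=4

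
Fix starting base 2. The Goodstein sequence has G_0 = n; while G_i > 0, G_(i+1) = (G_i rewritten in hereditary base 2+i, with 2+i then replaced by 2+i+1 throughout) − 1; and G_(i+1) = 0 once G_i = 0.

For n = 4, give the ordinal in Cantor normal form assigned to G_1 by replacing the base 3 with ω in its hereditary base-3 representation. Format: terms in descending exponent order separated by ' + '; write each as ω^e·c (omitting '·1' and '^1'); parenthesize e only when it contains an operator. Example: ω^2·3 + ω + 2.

step 0: 4 = 2^2; sub 3 for 2: 3^3; = 27; G_1 = 27−1 = 26
step 1: 26 = 2·3^2 + 2·3 + 2; sub 4 for 3: 2·4^2 + 2·4 + 2; = 42; G_2 = 42−1 = 41

ω^2·2 + ω·2 + 2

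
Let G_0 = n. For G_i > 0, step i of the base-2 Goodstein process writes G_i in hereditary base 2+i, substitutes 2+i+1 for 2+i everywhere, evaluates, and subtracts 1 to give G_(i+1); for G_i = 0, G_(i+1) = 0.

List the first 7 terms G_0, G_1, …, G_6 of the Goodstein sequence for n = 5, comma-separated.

5, 27, 255, 467, 775, 1197, 1751

5 —HB2→ 2^2 + 1 —bump→ 3^3 + 1 = 28 —(−1)→ 27
27 —HB3→ 3^3 —bump→ 4^4 = 256 —(−1)→ 255
255 —HB4→ 3·4^3 + 3·4^2 + 3·4 + 3 —bump→ 3·5^3 + 3·5^2 + 3·5 + 3 = 468 —(−1)→ 467
467 —HB5→ 3·5^3 + 3·5^2 + 3·5 + 2 —bump→ 3·6^3 + 3·6^2 + 3·6 + 2 = 776 —(−1)→ 775
775 —HB6→ 3·6^3 + 3·6^2 + 3·6 + 1 —bump→ 3·7^3 + 3·7^2 + 3·7 + 1 = 1198 —(−1)→ 1197
1197 —HB7→ 3·7^3 + 3·7^2 + 3·7 —bump→ 3·8^3 + 3·8^2 + 3·8 = 1752 —(−1)→ 1751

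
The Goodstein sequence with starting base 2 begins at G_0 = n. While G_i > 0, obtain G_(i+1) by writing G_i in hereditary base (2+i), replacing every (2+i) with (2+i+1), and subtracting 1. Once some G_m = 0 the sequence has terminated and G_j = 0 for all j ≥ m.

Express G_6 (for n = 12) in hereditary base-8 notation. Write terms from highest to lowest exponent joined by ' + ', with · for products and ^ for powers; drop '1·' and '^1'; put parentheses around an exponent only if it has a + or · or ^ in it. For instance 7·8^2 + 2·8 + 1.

12 —HB2→ 2^(2 + 1) + 2^2 —bump→ 3^(3 + 1) + 3^3 = 108 —(−1)→ 107
107 —HB3→ 3^(3 + 1) + 2·3^2 + 2·3 + 2 —bump→ 4^(4 + 1) + 2·4^2 + 2·4 + 2 = 1066 —(−1)→ 1065
1065 —HB4→ 4^(4 + 1) + 2·4^2 + 2·4 + 1 —bump→ 5^(5 + 1) + 2·5^2 + 2·5 + 1 = 15686 —(−1)→ 15685
15685 —HB5→ 5^(5 + 1) + 2·5^2 + 2·5 —bump→ 6^(6 + 1) + 2·6^2 + 2·6 = 280020 —(−1)→ 280019
280019 —HB6→ 6^(6 + 1) + 2·6^2 + 6 + 5 —bump→ 7^(7 + 1) + 2·7^2 + 7 + 5 = 5764911 —(−1)→ 5764910
5764910 —HB7→ 7^(7 + 1) + 2·7^2 + 7 + 4 —bump→ 8^(8 + 1) + 2·8^2 + 8 + 4 = 134217868 —(−1)→ 134217867
134217867 —HB8→ 8^(8 + 1) + 2·8^2 + 8 + 3 —bump→ 9^(9 + 1) + 2·9^2 + 9 + 3 = 3486784575 —(−1)→ 3486784574

8^(8 + 1) + 2·8^2 + 8 + 3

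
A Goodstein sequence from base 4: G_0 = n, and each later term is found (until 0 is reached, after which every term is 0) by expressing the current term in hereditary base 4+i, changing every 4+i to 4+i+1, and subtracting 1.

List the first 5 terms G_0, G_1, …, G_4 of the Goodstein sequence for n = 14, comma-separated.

G_0 = 14. HB_4(14) = 3·4 + 2. Bump = 17. G_1 = 16.
G_1 = 16. HB_5(16) = 3·5 + 1. Bump = 19. G_2 = 18.
G_2 = 18. HB_6(18) = 3·6. Bump = 21. G_3 = 20.
G_3 = 20. HB_7(20) = 2·7 + 6. Bump = 22. G_4 = 21.

14, 16, 18, 20, 21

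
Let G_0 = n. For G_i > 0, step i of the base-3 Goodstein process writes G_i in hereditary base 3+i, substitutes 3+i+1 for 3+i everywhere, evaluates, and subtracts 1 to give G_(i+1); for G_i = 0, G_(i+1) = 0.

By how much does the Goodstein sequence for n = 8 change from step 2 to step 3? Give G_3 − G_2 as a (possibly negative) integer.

1

base 3: 8 = 2·3 + 2; at 4: 2·4 + 2 = 10; next = 9
base 4: 9 = 2·4 + 1; at 5: 2·5 + 1 = 11; next = 10
base 5: 10 = 2·5; at 6: 2·6 = 12; next = 11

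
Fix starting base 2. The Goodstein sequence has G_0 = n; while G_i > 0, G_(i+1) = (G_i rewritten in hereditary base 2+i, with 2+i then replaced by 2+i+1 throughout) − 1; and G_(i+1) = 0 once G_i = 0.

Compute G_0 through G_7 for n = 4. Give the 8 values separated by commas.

4, 26, 41, 60, 83, 109, 139, 173

base 2: 4 = 2^2; at 3: 3^3 = 27; next = 26
base 3: 26 = 2·3^2 + 2·3 + 2; at 4: 2·4^2 + 2·4 + 2 = 42; next = 41
base 4: 41 = 2·4^2 + 2·4 + 1; at 5: 2·5^2 + 2·5 + 1 = 61; next = 60
base 5: 60 = 2·5^2 + 2·5; at 6: 2·6^2 + 2·6 = 84; next = 83
base 6: 83 = 2·6^2 + 6 + 5; at 7: 2·7^2 + 7 + 5 = 110; next = 109
base 7: 109 = 2·7^2 + 7 + 4; at 8: 2·8^2 + 8 + 4 = 140; next = 139
base 8: 139 = 2·8^2 + 8 + 3; at 9: 2·9^2 + 9 + 3 = 174; next = 173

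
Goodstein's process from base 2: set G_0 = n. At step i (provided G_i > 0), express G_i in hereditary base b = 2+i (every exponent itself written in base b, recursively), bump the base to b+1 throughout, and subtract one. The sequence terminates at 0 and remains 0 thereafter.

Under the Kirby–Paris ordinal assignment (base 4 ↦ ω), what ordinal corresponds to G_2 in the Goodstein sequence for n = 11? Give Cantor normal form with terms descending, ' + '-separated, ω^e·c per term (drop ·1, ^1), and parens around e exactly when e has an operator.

G_0=11  [base 2] 2^(2 + 1) + 2 + 1  →[2↦3]→  3^(3 + 1) + 3 + 1 = 85  −1 ⇒ G_1=84
G_1=84  [base 3] 3^(3 + 1) + 3  →[3↦4]→  4^(4 + 1) + 4 = 1028  −1 ⇒ G_2=1027
G_2=1027  [base 4] 4^(4 + 1) + 3  →[4↦5]→  5^(5 + 1) + 3 = 15628  −1 ⇒ G_3=15627

ω^(ω + 1) + 3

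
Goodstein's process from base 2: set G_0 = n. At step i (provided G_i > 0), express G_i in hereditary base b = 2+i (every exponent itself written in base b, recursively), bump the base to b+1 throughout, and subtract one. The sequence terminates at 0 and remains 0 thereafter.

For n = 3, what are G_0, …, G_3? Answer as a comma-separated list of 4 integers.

(0) 3|_2 = 2 + 1 ↦ 3 + 1|_3 = 4 ⇒ 3
(1) 3|_3 = 3 ↦ 4|_4 = 4 ⇒ 3
(2) 3|_4 = 3 ↦ 3|_5 = 3 ⇒ 2

3, 3, 3, 2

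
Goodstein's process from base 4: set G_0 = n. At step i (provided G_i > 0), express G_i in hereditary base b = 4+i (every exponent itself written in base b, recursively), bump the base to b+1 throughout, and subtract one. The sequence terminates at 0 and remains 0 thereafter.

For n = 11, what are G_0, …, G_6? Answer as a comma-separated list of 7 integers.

i=0: 11 = 2·4 + 3 (b=4); 4→5: 2·5 + 3 = 13; 13−1 = 12
i=1: 12 = 2·5 + 2 (b=5); 5→6: 2·6 + 2 = 14; 14−1 = 13
i=2: 13 = 2·6 + 1 (b=6); 6→7: 2·7 + 1 = 15; 15−1 = 14
i=3: 14 = 2·7 (b=7); 7→8: 2·8 = 16; 16−1 = 15
i=4: 15 = 8 + 7 (b=8); 8→9: 9 + 7 = 16; 16−1 = 15
i=5: 15 = 9 + 6 (b=9); 9→10: 10 + 6 = 16; 16−1 = 15

11, 12, 13, 14, 15, 15, 15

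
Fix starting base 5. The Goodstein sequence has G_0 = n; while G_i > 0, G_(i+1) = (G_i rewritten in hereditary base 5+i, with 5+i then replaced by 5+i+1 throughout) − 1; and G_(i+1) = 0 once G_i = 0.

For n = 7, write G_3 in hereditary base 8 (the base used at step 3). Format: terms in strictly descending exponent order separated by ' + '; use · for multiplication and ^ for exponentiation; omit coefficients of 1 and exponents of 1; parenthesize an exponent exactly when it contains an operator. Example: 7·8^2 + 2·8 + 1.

G_0=7  [base 5] 5 + 2  →[5↦6]→  6 + 2 = 8  −1 ⇒ G_1=7
G_1=7  [base 6] 6 + 1  →[6↦7]→  7 + 1 = 8  −1 ⇒ G_2=7
G_2=7  [base 7] 7  →[7↦8]→  8 = 8  −1 ⇒ G_3=7
G_3=7  [base 8] 7  →[8↦9]→  7 = 7  −1 ⇒ G_4=6

7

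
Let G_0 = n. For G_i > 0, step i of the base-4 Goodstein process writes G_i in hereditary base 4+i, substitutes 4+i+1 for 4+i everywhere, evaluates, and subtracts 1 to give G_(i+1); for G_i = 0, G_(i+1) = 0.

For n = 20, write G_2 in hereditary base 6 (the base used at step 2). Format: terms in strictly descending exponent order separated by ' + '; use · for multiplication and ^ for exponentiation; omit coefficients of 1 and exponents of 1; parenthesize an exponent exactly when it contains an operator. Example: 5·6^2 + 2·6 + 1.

step 0: 20 = 4^2 + 4; sub 5 for 4: 5^2 + 5; = 30; G_1 = 30−1 = 29
step 1: 29 = 5^2 + 4; sub 6 for 5: 6^2 + 4; = 40; G_2 = 40−1 = 39

6^2 + 3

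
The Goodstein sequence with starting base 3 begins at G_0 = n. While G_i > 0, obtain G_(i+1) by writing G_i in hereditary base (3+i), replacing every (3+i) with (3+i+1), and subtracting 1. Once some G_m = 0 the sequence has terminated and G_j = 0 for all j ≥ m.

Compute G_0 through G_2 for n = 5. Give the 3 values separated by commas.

5, 5, 5

(0) 5|_3 = 3 + 2 ↦ 4 + 2|_4 = 6 ⇒ 5
(1) 5|_4 = 4 + 1 ↦ 5 + 1|_5 = 6 ⇒ 5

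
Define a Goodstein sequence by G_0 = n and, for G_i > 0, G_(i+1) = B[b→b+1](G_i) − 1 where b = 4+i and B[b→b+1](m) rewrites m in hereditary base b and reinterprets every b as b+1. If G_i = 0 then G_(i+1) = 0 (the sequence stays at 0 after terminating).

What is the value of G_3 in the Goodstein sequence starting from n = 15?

G_0=15  [base 4] 3·4 + 3  →[4↦5]→  3·5 + 3 = 18  −1 ⇒ G_1=17
G_1=17  [base 5] 3·5 + 2  →[5↦6]→  3·6 + 2 = 20  −1 ⇒ G_2=19
G_2=19  [base 6] 3·6 + 1  →[6↦7]→  3·7 + 1 = 22  −1 ⇒ G_3=21

21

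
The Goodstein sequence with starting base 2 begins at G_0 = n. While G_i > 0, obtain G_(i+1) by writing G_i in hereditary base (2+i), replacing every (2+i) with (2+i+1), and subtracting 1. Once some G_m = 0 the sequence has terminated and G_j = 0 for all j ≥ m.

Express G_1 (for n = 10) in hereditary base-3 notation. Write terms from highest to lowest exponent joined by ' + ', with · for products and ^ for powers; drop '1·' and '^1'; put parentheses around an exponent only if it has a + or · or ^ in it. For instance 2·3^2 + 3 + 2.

10 —HB2→ 2^(2 + 1) + 2 —bump→ 3^(3 + 1) + 3 = 84 —(−1)→ 83
83 —HB3→ 3^(3 + 1) + 2 —bump→ 4^(4 + 1) + 2 = 1026 —(−1)→ 1025

3^(3 + 1) + 2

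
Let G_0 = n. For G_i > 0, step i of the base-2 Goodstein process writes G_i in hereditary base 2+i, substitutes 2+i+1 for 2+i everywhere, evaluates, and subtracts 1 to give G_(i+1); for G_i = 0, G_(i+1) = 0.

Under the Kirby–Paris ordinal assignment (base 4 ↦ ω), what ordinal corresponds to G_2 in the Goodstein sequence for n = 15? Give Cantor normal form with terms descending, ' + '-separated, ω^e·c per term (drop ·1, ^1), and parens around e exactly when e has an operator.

ω^(ω + 1) + ω^ω + 3

i=0: 15 = 2^(2 + 1) + 2^2 + 2 + 1 (b=2); 2→3: 3^(3 + 1) + 3^3 + 3 + 1 = 112; 112−1 = 111
i=1: 111 = 3^(3 + 1) + 3^3 + 3 (b=3); 3→4: 4^(4 + 1) + 4^4 + 4 = 1284; 1284−1 = 1283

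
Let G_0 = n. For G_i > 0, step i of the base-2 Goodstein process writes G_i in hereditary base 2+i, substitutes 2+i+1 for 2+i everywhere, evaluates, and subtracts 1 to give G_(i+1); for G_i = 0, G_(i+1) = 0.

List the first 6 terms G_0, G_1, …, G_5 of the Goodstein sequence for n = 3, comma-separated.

3, 3, 3, 2, 1, 0

3 —HB2→ 2 + 1 —bump→ 3 + 1 = 4 —(−1)→ 3
3 —HB3→ 3 —bump→ 4 = 4 —(−1)→ 3
3 —HB4→ 3 —bump→ 3 = 3 —(−1)→ 2
2 —HB5→ 2 —bump→ 2 = 2 —(−1)→ 1
1 —HB6→ 1 —bump→ 1 = 1 —(−1)→ 0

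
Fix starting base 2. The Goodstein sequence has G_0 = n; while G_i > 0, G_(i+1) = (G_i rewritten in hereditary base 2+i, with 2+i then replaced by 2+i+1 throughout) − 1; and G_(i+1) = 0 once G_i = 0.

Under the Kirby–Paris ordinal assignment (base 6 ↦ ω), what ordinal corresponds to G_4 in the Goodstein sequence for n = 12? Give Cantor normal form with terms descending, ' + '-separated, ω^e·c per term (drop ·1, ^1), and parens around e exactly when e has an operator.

ω^(ω + 1) + ω^2·2 + ω + 5

G_0 = 12. HB_2(12) = 2^(2 + 1) + 2^2. Bump = 108. G_1 = 107.
G_1 = 107. HB_3(107) = 3^(3 + 1) + 2·3^2 + 2·3 + 2. Bump = 1066. G_2 = 1065.
G_2 = 1065. HB_4(1065) = 4^(4 + 1) + 2·4^2 + 2·4 + 1. Bump = 15686. G_3 = 15685.
G_3 = 15685. HB_5(15685) = 5^(5 + 1) + 2·5^2 + 2·5. Bump = 280020. G_4 = 280019.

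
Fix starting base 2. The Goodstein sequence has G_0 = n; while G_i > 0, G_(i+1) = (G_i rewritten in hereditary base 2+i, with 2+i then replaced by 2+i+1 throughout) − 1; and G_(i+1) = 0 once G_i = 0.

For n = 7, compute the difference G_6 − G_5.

step 0: 7 = 2^2 + 2 + 1; sub 3 for 2: 3^3 + 3 + 1; = 31; G_1 = 31−1 = 30
step 1: 30 = 3^3 + 3; sub 4 for 3: 4^4 + 4; = 260; G_2 = 260−1 = 259
step 2: 259 = 4^4 + 3; sub 5 for 4: 5^5 + 3; = 3128; G_3 = 3128−1 = 3127
step 3: 3127 = 5^5 + 2; sub 6 for 5: 6^6 + 2; = 46658; G_4 = 46658−1 = 46657
step 4: 46657 = 6^6 + 1; sub 7 for 6: 7^7 + 1; = 823544; G_5 = 823544−1 = 823543
step 5: 823543 = 7^7; sub 8 for 7: 8^8; = 16777216; G_6 = 16777216−1 = 16777215

15953672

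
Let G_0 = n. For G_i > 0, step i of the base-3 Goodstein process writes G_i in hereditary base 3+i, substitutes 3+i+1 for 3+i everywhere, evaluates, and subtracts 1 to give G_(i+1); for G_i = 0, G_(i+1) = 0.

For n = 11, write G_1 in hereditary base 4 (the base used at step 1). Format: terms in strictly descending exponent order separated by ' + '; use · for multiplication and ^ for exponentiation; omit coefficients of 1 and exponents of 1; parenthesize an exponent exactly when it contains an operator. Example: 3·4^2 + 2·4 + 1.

G_0=11  [base 3] 3^2 + 2  →[3↦4]→  4^2 + 2 = 18  −1 ⇒ G_1=17
G_1=17  [base 4] 4^2 + 1  →[4↦5]→  5^2 + 1 = 26  −1 ⇒ G_2=25

4^2 + 1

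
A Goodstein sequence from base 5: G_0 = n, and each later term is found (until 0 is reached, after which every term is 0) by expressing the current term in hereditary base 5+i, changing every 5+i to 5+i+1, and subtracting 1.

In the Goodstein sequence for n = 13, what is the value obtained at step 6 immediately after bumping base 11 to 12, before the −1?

base 5: 13 = 2·5 + 3; at 6: 2·6 + 3 = 15; next = 14
base 6: 14 = 2·6 + 2; at 7: 2·7 + 2 = 16; next = 15
base 7: 15 = 2·7 + 1; at 8: 2·8 + 1 = 17; next = 16
base 8: 16 = 2·8; at 9: 2·9 = 18; next = 17
base 9: 17 = 9 + 8; at 10: 10 + 8 = 18; next = 17
base 10: 17 = 10 + 7; at 11: 11 + 7 = 18; next = 17

18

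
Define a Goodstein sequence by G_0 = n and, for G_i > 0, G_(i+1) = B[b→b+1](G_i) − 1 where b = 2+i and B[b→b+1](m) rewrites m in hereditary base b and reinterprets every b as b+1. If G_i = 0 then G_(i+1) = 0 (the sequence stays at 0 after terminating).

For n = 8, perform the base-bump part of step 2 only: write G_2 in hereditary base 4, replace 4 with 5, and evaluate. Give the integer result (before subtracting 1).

6311

[0] 8 ≡ 2^(2 + 1) (base 2). Lift 3: 81. −1: 80.
[1] 80 ≡ 2·3^3 + 2·3^2 + 2·3 + 2 (base 3). Lift 4: 554. −1: 553.
[2] 553 ≡ 2·4^4 + 2·4^2 + 2·4 + 1 (base 4). Lift 5: 6311. −1: 6310.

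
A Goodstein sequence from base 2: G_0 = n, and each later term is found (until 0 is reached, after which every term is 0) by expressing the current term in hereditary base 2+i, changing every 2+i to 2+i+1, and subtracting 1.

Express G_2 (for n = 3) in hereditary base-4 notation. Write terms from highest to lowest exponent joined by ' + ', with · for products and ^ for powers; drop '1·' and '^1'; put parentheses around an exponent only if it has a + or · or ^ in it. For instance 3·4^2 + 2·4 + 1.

(0) 3|_2 = 2 + 1 ↦ 3 + 1|_3 = 4 ⇒ 3
(1) 3|_3 = 3 ↦ 4|_4 = 4 ⇒ 3

3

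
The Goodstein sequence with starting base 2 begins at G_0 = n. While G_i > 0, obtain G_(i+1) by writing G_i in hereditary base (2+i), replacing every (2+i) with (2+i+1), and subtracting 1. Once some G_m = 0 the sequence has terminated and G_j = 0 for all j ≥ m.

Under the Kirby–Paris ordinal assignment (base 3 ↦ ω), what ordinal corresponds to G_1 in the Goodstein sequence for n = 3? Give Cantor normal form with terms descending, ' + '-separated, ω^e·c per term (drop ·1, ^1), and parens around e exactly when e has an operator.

ω

(0) 3|_2 = 2 + 1 ↦ 3 + 1|_3 = 4 ⇒ 3
(1) 3|_3 = 3 ↦ 4|_4 = 4 ⇒ 3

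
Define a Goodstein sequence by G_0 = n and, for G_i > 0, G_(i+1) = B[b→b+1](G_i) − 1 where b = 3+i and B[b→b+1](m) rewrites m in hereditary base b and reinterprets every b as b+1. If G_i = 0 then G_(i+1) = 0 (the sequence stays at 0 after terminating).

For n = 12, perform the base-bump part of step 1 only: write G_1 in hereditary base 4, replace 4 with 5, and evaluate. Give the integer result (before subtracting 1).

G_0=12  [base 3] 3^2 + 3  →[3↦4]→  4^2 + 4 = 20  −1 ⇒ G_1=19
G_1=19  [base 4] 4^2 + 3  →[4↦5]→  5^2 + 3 = 28  −1 ⇒ G_2=27

28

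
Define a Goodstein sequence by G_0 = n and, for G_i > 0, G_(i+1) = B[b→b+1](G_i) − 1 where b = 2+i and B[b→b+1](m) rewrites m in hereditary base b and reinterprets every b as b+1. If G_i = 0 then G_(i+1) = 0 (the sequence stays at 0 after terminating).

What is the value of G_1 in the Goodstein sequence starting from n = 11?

84

11 —HB2→ 2^(2 + 1) + 2 + 1 —bump→ 3^(3 + 1) + 3 + 1 = 85 —(−1)→ 84
84 —HB3→ 3^(3 + 1) + 3 —bump→ 4^(4 + 1) + 4 = 1028 —(−1)→ 1027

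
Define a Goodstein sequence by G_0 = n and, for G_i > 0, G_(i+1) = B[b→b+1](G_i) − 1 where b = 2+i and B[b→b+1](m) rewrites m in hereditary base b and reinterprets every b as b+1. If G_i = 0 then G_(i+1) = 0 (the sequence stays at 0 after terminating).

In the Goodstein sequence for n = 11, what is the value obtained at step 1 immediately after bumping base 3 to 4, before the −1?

i=0: 11 = 2^(2 + 1) + 2 + 1 (b=2); 2→3: 3^(3 + 1) + 3 + 1 = 85; 85−1 = 84
i=1: 84 = 3^(3 + 1) + 3 (b=3); 3→4: 4^(4 + 1) + 4 = 1028; 1028−1 = 1027

1028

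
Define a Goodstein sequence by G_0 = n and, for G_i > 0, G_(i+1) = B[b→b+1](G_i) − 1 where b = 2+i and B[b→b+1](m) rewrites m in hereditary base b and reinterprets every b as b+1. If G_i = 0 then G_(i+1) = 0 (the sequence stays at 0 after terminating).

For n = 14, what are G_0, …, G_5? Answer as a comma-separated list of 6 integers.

14, 110, 1281, 18750, 326591, 5862840

G_0=14  [base 2] 2^(2 + 1) + 2^2 + 2  →[2↦3]→  3^(3 + 1) + 3^3 + 3 = 111  −1 ⇒ G_1=110
G_1=110  [base 3] 3^(3 + 1) + 3^3 + 2  →[3↦4]→  4^(4 + 1) + 4^4 + 2 = 1282  −1 ⇒ G_2=1281
G_2=1281  [base 4] 4^(4 + 1) + 4^4 + 1  →[4↦5]→  5^(5 + 1) + 5^5 + 1 = 18751  −1 ⇒ G_3=18750
G_3=18750  [base 5] 5^(5 + 1) + 5^5  →[5↦6]→  6^(6 + 1) + 6^6 = 326592  −1 ⇒ G_4=326591
G_4=326591  [base 6] 6^(6 + 1) + 5·6^5 + 5·6^4 + 5·6^3 + 5·6^2 + 5·6 + 5  →[6↦7]→  7^(7 + 1) + 5·7^5 + 5·7^4 + 5·7^3 + 5·7^2 + 5·7 + 5 = 5862841  −1 ⇒ G_5=5862840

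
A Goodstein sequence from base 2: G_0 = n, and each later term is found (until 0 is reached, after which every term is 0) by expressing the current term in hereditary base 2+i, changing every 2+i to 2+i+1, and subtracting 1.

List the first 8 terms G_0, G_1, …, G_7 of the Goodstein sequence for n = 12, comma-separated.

(0) 12|_2 = 2^(2 + 1) + 2^2 ↦ 3^(3 + 1) + 3^3|_3 = 108 ⇒ 107
(1) 107|_3 = 3^(3 + 1) + 2·3^2 + 2·3 + 2 ↦ 4^(4 + 1) + 2·4^2 + 2·4 + 2|_4 = 1066 ⇒ 1065
(2) 1065|_4 = 4^(4 + 1) + 2·4^2 + 2·4 + 1 ↦ 5^(5 + 1) + 2·5^2 + 2·5 + 1|_5 = 15686 ⇒ 15685
(3) 15685|_5 = 5^(5 + 1) + 2·5^2 + 2·5 ↦ 6^(6 + 1) + 2·6^2 + 2·6|_6 = 280020 ⇒ 280019
(4) 280019|_6 = 6^(6 + 1) + 2·6^2 + 6 + 5 ↦ 7^(7 + 1) + 2·7^2 + 7 + 5|_7 = 5764911 ⇒ 5764910
(5) 5764910|_7 = 7^(7 + 1) + 2·7^2 + 7 + 4 ↦ 8^(8 + 1) + 2·8^2 + 8 + 4|_8 = 134217868 ⇒ 134217867
(6) 134217867|_8 = 8^(8 + 1) + 2·8^2 + 8 + 3 ↦ 9^(9 + 1) + 2·9^2 + 9 + 3|_9 = 3486784575 ⇒ 3486784574

12, 107, 1065, 15685, 280019, 5764910, 134217867, 3486784574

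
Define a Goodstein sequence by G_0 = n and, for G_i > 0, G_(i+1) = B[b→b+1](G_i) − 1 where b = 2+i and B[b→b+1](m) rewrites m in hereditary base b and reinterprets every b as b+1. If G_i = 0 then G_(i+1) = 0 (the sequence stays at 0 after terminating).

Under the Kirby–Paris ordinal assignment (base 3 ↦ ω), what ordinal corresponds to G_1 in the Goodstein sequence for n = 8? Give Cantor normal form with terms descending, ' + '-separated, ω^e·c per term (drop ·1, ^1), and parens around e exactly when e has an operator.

ω^ω·2 + ω^2·2 + ω·2 + 2

base 2: 8 = 2^(2 + 1); at 3: 3^(3 + 1) = 81; next = 80
base 3: 80 = 2·3^3 + 2·3^2 + 2·3 + 2; at 4: 2·4^4 + 2·4^2 + 2·4 + 2 = 554; next = 553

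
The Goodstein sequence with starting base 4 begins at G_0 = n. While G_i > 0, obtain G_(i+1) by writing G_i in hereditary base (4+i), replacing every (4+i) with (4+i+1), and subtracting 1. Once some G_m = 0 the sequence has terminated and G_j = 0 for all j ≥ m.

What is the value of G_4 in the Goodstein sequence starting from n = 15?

(0) 15|_4 = 3·4 + 3 ↦ 3·5 + 3|_5 = 18 ⇒ 17
(1) 17|_5 = 3·5 + 2 ↦ 3·6 + 2|_6 = 20 ⇒ 19
(2) 19|_6 = 3·6 + 1 ↦ 3·7 + 1|_7 = 22 ⇒ 21
(3) 21|_7 = 3·7 ↦ 3·8|_8 = 24 ⇒ 23

23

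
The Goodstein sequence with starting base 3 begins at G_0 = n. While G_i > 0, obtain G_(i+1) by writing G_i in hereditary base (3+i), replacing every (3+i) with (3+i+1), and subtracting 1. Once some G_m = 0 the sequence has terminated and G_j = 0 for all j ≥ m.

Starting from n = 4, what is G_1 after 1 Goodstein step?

4

i=0: 4 = 3 + 1 (b=3); 3→4: 4 + 1 = 5; 5−1 = 4
i=1: 4 = 4 (b=4); 4→5: 5 = 5; 5−1 = 4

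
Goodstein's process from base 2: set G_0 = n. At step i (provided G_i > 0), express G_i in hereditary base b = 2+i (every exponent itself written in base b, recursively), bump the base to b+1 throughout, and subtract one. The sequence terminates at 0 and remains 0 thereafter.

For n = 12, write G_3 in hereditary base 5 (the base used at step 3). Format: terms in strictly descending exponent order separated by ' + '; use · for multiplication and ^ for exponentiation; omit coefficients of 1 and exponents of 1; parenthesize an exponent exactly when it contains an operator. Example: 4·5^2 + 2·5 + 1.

5^(5 + 1) + 2·5^2 + 2·5

[0] 12 ≡ 2^(2 + 1) + 2^2 (base 2). Lift 3: 108. −1: 107.
[1] 107 ≡ 3^(3 + 1) + 2·3^2 + 2·3 + 2 (base 3). Lift 4: 1066. −1: 1065.
[2] 1065 ≡ 4^(4 + 1) + 2·4^2 + 2·4 + 1 (base 4). Lift 5: 15686. −1: 15685.
[3] 15685 ≡ 5^(5 + 1) + 2·5^2 + 2·5 (base 5). Lift 6: 280020. −1: 280019.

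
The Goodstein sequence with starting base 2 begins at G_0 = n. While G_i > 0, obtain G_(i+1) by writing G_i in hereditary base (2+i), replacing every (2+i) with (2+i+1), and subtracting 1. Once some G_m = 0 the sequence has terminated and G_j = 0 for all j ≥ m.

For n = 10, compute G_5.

4215754

10 —HB2→ 2^(2 + 1) + 2 —bump→ 3^(3 + 1) + 3 = 84 —(−1)→ 83
83 —HB3→ 3^(3 + 1) + 2 —bump→ 4^(4 + 1) + 2 = 1026 —(−1)→ 1025
1025 —HB4→ 4^(4 + 1) + 1 —bump→ 5^(5 + 1) + 1 = 15626 —(−1)→ 15625
15625 —HB5→ 5^(5 + 1) —bump→ 6^(6 + 1) = 279936 —(−1)→ 279935
279935 —HB6→ 5·6^6 + 5·6^5 + 5·6^4 + 5·6^3 + 5·6^2 + 5·6 + 5 —bump→ 5·7^7 + 5·7^5 + 5·7^4 + 5·7^3 + 5·7^2 + 5·7 + 5 = 4215755 —(−1)→ 4215754
4215754 —HB7→ 5·7^7 + 5·7^5 + 5·7^4 + 5·7^3 + 5·7^2 + 5·7 + 4 —bump→ 5·8^8 + 5·8^5 + 5·8^4 + 5·8^3 + 5·8^2 + 5·8 + 4 = 84073324 —(−1)→ 84073323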